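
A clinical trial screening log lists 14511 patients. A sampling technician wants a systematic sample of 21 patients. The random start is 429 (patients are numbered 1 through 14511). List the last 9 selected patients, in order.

k = N/n = 14511/21 = 691
13th selection = 429 + 12×691 = 8721
14th: 8721 + 691 = 9412
15th: 9412 + 691 = 10103
16th: 10103 + 691 = 10794
17th: 10794 + 691 = 11485
18th: 11485 + 691 = 12176
19th: 12176 + 691 = 12867
20th: 12867 + 691 = 13558
21st: 13558 + 691 = 14249

8721, 9412, 10103, 10794, 11485, 12176, 12867, 13558, 14249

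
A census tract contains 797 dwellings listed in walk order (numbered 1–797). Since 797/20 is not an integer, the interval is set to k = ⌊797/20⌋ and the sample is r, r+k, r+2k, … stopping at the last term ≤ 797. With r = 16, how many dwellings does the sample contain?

21

k = ⌊797/20⌋ = 39
Achieved size = ⌊(797 − 16)/39⌋ + 1 = ⌊781/39⌋ + 1 = 20 + 1 = 21
(last selection: 16 + 20×39 = 796 ≤ 797; next would be 835 > 797)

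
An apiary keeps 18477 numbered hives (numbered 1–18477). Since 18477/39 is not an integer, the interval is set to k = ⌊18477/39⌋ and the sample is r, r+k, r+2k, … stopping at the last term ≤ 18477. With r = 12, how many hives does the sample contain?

40

k = ⌊18477/39⌋ = 473
Achieved size = ⌊(18477 − 12)/473⌋ + 1 = ⌊18465/473⌋ + 1 = 39 + 1 = 40
(last selection: 12 + 39×473 = 18459 ≤ 18477; next would be 18932 > 18477)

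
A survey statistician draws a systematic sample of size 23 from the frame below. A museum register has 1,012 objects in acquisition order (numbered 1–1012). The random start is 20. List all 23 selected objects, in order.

20, 64, 108, 152, 196, 240, 284, 328, 372, 416, 460, 504, 548, 592, 636, 680, 724, 768, 812, 856, 900, 944, 988

k = N/n = 1012/23 = 44
object 1: 20
object 2: 20 + 44 = 64
object 3: 64 + 44 = 108
object 4: 108 + 44 = 152
object 5: 152 + 44 = 196
object 6: 196 + 44 = 240
object 7: 240 + 44 = 284
object 8: 284 + 44 = 328
object 9: 328 + 44 = 372
object 10: 372 + 44 = 416
object 11: 416 + 44 = 460
object 12: 460 + 44 = 504
object 13: 504 + 44 = 548
object 14: 548 + 44 = 592
object 15: 592 + 44 = 636
object 16: 636 + 44 = 680
object 17: 680 + 44 = 724
object 18: 724 + 44 = 768
object 19: 768 + 44 = 812
object 20: 812 + 44 = 856
object 21: 856 + 44 = 900
object 22: 900 + 44 = 944
object 23: 944 + 44 = 988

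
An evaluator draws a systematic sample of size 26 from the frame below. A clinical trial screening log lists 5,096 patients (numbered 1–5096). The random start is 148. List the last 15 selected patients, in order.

2304, 2500, 2696, 2892, 3088, 3284, 3480, 3676, 3872, 4068, 4264, 4460, 4656, 4852, 5048

k = N/n = 5096/26 = 196
12th selection = 148 + 11×196 = 2304
13th: 2304 + 196 = 2500
14th: 2500 + 196 = 2696
15th: 2696 + 196 = 2892
16th: 2892 + 196 = 3088
17th: 3088 + 196 = 3284
18th: 3284 + 196 = 3480
19th: 3480 + 196 = 3676
20th: 3676 + 196 = 3872
21st: 3872 + 196 = 4068
22nd: 4068 + 196 = 4264
23rd: 4264 + 196 = 4460
24th: 4460 + 196 = 4656
25th: 4656 + 196 = 4852
26th: 4852 + 196 = 5048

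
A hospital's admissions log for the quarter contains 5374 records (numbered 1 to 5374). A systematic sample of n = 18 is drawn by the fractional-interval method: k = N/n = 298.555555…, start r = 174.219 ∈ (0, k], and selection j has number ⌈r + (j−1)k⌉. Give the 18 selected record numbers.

j=1: r + 0k = 174.219 → ⌈·⌉ = 175
j=2: r + 1k = 472.774555… → ⌈·⌉ = 473
j=3: r + 2k = 771.330111… → ⌈·⌉ = 772
j=4: r + 3k = 1069.885666… → ⌈·⌉ = 1070
j=5: r + 4k = 1368.441222… → ⌈·⌉ = 1369
j=6: r + 5k = 1666.996777… → ⌈·⌉ = 1667
j=7: r + 6k = 1965.552333… → ⌈·⌉ = 1966
j=8: r + 7k = 2264.107888… → ⌈·⌉ = 2265
j=9: r + 8k = 2562.663444… → ⌈·⌉ = 2563
j=10: r + 9k = 2861.219 → ⌈·⌉ = 2862
j=11: r + 10k = 3159.774555… → ⌈·⌉ = 3160
j=12: r + 11k = 3458.330111… → ⌈·⌉ = 3459
j=13: r + 12k = 3756.885666… → ⌈·⌉ = 3757
j=14: r + 13k = 4055.441222… → ⌈·⌉ = 4056
j=15: r + 14k = 4353.996777… → ⌈·⌉ = 4354
j=16: r + 15k = 4652.552333… → ⌈·⌉ = 4653
j=17: r + 16k = 4951.107888… → ⌈·⌉ = 4952
j=18: r + 17k = 5249.663444… → ⌈·⌉ = 5250

175, 473, 772, 1070, 1369, 1667, 1966, 2265, 2563, 2862, 3160, 3459, 3757, 4056, 4354, 4653, 4952, 5250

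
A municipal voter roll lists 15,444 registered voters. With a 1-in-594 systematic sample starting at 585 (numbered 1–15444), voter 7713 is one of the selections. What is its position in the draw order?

13

k = 594
position = (7713 − 585)/594 + 1 = 7128/594 + 1 = 12 + 1 = 13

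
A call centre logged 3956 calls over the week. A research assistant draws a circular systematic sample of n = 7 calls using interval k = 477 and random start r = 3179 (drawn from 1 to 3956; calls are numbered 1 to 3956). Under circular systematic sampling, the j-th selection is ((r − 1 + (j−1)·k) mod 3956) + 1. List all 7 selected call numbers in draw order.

3179, 3656, 177, 654, 1131, 1608, 2085

Selection 1: 3179
Selection 2: 3179 + 477 = 3656
Selection 3: 3656 + 477 = 4133 → 4133 − 3956 = 177
Selection 4: 177 + 477 = 654
Selection 5: 654 + 477 = 1131
Selection 6: 1131 + 477 = 1608
Selection 7: 1608 + 477 = 2085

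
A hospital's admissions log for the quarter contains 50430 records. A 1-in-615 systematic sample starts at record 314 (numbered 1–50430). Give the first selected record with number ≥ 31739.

32294

k = 615
Steps past start: ⌈(31739 − 314)/615⌉ = ⌈31425/615⌉ = 52
Selected record: 314 + 52×615 = 32294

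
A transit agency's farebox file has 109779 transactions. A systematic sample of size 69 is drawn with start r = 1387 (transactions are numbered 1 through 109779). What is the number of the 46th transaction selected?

72982

k = 109779/69 = 1591
46th selection = r + (46−1)·k = 1387 + 45×1591 = 1387 + 71595 = 72982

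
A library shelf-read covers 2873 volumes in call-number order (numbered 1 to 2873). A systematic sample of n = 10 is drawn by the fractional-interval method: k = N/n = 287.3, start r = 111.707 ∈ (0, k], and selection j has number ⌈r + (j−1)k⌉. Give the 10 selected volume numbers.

112, 400, 687, 974, 1261, 1549, 1836, 2123, 2411, 2698

j=1: r + 0k = 111.707 → ⌈·⌉ = 112
j=2: r + 1k = 399.007 → ⌈·⌉ = 400
j=3: r + 2k = 686.307 → ⌈·⌉ = 687
j=4: r + 3k = 973.607 → ⌈·⌉ = 974
j=5: r + 4k = 1260.907 → ⌈·⌉ = 1261
j=6: r + 5k = 1548.207 → ⌈·⌉ = 1549
j=7: r + 6k = 1835.507 → ⌈·⌉ = 1836
j=8: r + 7k = 2122.807 → ⌈·⌉ = 2123
j=9: r + 8k = 2410.107 → ⌈·⌉ = 2411
j=10: r + 9k = 2697.407 → ⌈·⌉ = 2698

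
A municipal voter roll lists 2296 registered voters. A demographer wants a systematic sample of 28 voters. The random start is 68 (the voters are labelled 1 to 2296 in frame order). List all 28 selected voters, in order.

68, 150, 232, 314, 396, 478, 560, 642, 724, 806, 888, 970, 1052, 1134, 1216, 1298, 1380, 1462, 1544, 1626, 1708, 1790, 1872, 1954, 2036, 2118, 2200, 2282

k = N/n = 2296/28 = 82
voter 1: 68
voter 2: 68 + 82 = 150
voter 3: 150 + 82 = 232
voter 4: 232 + 82 = 314
voter 5: 314 + 82 = 396
voter 6: 396 + 82 = 478
voter 7: 478 + 82 = 560
voter 8: 560 + 82 = 642
voter 9: 642 + 82 = 724
voter 10: 724 + 82 = 806
voter 11: 806 + 82 = 888
voter 12: 888 + 82 = 970
voter 13: 970 + 82 = 1052
voter 14: 1052 + 82 = 1134
voter 15: 1134 + 82 = 1216
voter 16: 1216 + 82 = 1298
voter 17: 1298 + 82 = 1380
voter 18: 1380 + 82 = 1462
voter 19: 1462 + 82 = 1544
voter 20: 1544 + 82 = 1626
voter 21: 1626 + 82 = 1708
voter 22: 1708 + 82 = 1790
voter 23: 1790 + 82 = 1872
voter 24: 1872 + 82 = 1954
voter 25: 1954 + 82 = 2036
voter 26: 2036 + 82 = 2118
voter 27: 2118 + 82 = 2200
voter 28: 2200 + 82 = 2282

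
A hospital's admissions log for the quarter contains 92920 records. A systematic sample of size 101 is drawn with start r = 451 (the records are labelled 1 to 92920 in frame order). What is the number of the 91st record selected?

83251

k = 92920/101 = 920
91st selection = r + (91−1)·k = 451 + 90×920 = 451 + 82800 = 83251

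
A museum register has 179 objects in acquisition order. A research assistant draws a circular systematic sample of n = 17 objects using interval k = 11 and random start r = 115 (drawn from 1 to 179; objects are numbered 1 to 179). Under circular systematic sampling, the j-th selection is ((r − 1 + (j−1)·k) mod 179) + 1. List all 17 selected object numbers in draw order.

Selection 1: 115
Selection 2: 115 + 11 = 126
Selection 3: 126 + 11 = 137
Selection 4: 137 + 11 = 148
Selection 5: 148 + 11 = 159
Selection 6: 159 + 11 = 170
Selection 7: 170 + 11 = 181 → 181 − 179 = 2
Selection 8: 2 + 11 = 13
Selection 9: 13 + 11 = 24
Selection 10: 24 + 11 = 35
Selection 11: 35 + 11 = 46
Selection 12: 46 + 11 = 57
Selection 13: 57 + 11 = 68
Selection 14: 68 + 11 = 79
Selection 15: 79 + 11 = 90
Selection 16: 90 + 11 = 101
Selection 17: 101 + 11 = 112

115, 126, 137, 148, 159, 170, 2, 13, 24, 35, 46, 57, 68, 79, 90, 101, 112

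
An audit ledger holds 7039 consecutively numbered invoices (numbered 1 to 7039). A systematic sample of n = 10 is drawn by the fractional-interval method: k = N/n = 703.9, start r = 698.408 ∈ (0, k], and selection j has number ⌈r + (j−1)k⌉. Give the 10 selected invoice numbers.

j=1: r + 0k = 698.408 → ⌈·⌉ = 699
j=2: r + 1k = 1402.308 → ⌈·⌉ = 1403
j=3: r + 2k = 2106.208 → ⌈·⌉ = 2107
j=4: r + 3k = 2810.108 → ⌈·⌉ = 2811
j=5: r + 4k = 3514.008 → ⌈·⌉ = 3515
j=6: r + 5k = 4217.908 → ⌈·⌉ = 4218
j=7: r + 6k = 4921.808 → ⌈·⌉ = 4922
j=8: r + 7k = 5625.708 → ⌈·⌉ = 5626
j=9: r + 8k = 6329.608 → ⌈·⌉ = 6330
j=10: r + 9k = 7033.508 → ⌈·⌉ = 7034

699, 1403, 2107, 2811, 3515, 4218, 4922, 5626, 6330, 7034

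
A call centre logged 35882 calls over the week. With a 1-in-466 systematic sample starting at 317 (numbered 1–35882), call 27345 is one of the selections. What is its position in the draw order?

k = 466
position = (27345 − 317)/466 + 1 = 27028/466 + 1 = 58 + 1 = 59

59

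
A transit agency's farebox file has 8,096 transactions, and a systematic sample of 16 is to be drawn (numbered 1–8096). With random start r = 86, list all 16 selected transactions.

86, 592, 1098, 1604, 2110, 2616, 3122, 3628, 4134, 4640, 5146, 5652, 6158, 6664, 7170, 7676

k = N/n = 8096/16 = 506
transaction 1: 86
transaction 2: 86 + 506 = 592
transaction 3: 592 + 506 = 1098
transaction 4: 1098 + 506 = 1604
transaction 5: 1604 + 506 = 2110
transaction 6: 2110 + 506 = 2616
transaction 7: 2616 + 506 = 3122
transaction 8: 3122 + 506 = 3628
transaction 9: 3628 + 506 = 4134
transaction 10: 4134 + 506 = 4640
transaction 11: 4640 + 506 = 5146
transaction 12: 5146 + 506 = 5652
transaction 13: 5652 + 506 = 6158
transaction 14: 6158 + 506 = 6664
transaction 15: 6664 + 506 = 7170
transaction 16: 7170 + 506 = 7676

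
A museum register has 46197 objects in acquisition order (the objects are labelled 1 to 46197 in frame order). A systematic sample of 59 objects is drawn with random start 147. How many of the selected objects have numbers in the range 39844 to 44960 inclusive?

7

k = 46197/59 = 783
First selection ≥ 39844: 147 + ⌈(39844−147)/783⌉·783 = 147 + 51×783 = 40080
Last selection ≤ 44960: 147 + ⌊(44960−147)/783⌋·783 = 147 + 57×783 = 44778
Count = 57 − 51 + 1 = 7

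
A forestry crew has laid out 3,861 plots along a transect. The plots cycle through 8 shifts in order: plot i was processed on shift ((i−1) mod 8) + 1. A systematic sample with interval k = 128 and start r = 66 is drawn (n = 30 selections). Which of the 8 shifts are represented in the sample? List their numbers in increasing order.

Consecutive selections differ by k = 128, so their shift numbers differ by 128 mod 8 = 0.
gcd(128, 8) = 8, so the sample visits 8/8 = 1 distinct residues mod 8.
Start 66 is shift 2; the shifts hit are 2.

2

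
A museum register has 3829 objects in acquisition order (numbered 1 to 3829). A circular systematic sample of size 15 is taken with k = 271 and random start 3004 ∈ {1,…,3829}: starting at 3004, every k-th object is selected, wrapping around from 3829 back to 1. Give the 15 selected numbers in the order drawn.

3004, 3275, 3546, 3817, 259, 530, 801, 1072, 1343, 1614, 1885, 2156, 2427, 2698, 2969

Selection 1: 3004
Selection 2: 3004 + 271 = 3275
Selection 3: 3275 + 271 = 3546
Selection 4: 3546 + 271 = 3817
Selection 5: 3817 + 271 = 4088 → 4088 − 3829 = 259
Selection 6: 259 + 271 = 530
Selection 7: 530 + 271 = 801
Selection 8: 801 + 271 = 1072
Selection 9: 1072 + 271 = 1343
Selection 10: 1343 + 271 = 1614
Selection 11: 1614 + 271 = 1885
Selection 12: 1885 + 271 = 2156
Selection 13: 2156 + 271 = 2427
Selection 14: 2427 + 271 = 2698
Selection 15: 2698 + 271 = 2969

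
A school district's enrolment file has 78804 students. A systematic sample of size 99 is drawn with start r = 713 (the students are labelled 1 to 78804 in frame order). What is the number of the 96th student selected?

k = 78804/99 = 796
96th selection = r + (96−1)·k = 713 + 95×796 = 713 + 75620 = 76333

76333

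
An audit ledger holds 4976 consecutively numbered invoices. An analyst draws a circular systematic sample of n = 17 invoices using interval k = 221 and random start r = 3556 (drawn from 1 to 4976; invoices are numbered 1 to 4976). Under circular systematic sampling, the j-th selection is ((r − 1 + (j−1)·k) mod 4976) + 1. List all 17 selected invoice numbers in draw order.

3556, 3777, 3998, 4219, 4440, 4661, 4882, 127, 348, 569, 790, 1011, 1232, 1453, 1674, 1895, 2116

Selection 1: 3556
Selection 2: 3556 + 221 = 3777
Selection 3: 3777 + 221 = 3998
Selection 4: 3998 + 221 = 4219
Selection 5: 4219 + 221 = 4440
Selection 6: 4440 + 221 = 4661
Selection 7: 4661 + 221 = 4882
Selection 8: 4882 + 221 = 5103 → 5103 − 4976 = 127
Selection 9: 127 + 221 = 348
Selection 10: 348 + 221 = 569
Selection 11: 569 + 221 = 790
Selection 12: 790 + 221 = 1011
Selection 13: 1011 + 221 = 1232
Selection 14: 1232 + 221 = 1453
Selection 15: 1453 + 221 = 1674
Selection 16: 1674 + 221 = 1895
Selection 17: 1895 + 221 = 2116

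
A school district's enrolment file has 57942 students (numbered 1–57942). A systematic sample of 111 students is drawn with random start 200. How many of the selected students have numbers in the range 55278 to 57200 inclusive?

4

k = 57942/111 = 522
First selection ≥ 55278: 200 + ⌈(55278−200)/522⌉·522 = 200 + 106×522 = 55532
Last selection ≤ 57200: 200 + ⌊(57200−200)/522⌋·522 = 200 + 109×522 = 57098
Count = 109 − 106 + 1 = 4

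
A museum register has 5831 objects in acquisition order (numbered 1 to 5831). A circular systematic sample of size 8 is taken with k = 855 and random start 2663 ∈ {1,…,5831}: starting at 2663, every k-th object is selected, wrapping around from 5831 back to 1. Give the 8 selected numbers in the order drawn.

2663, 3518, 4373, 5228, 252, 1107, 1962, 2817

Selection 1: 2663
Selection 2: 2663 + 855 = 3518
Selection 3: 3518 + 855 = 4373
Selection 4: 4373 + 855 = 5228
Selection 5: 5228 + 855 = 6083 → 6083 − 5831 = 252
Selection 6: 252 + 855 = 1107
Selection 7: 1107 + 855 = 1962
Selection 8: 1962 + 855 = 2817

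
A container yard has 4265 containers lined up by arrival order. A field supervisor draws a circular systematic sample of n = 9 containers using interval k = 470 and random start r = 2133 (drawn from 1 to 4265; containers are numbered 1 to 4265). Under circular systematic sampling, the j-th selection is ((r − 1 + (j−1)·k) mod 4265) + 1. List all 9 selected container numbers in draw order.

Selection 1: 2133
Selection 2: 2133 + 470 = 2603
Selection 3: 2603 + 470 = 3073
Selection 4: 3073 + 470 = 3543
Selection 5: 3543 + 470 = 4013
Selection 6: 4013 + 470 = 4483 → 4483 − 4265 = 218
Selection 7: 218 + 470 = 688
Selection 8: 688 + 470 = 1158
Selection 9: 1158 + 470 = 1628

2133, 2603, 3073, 3543, 4013, 218, 688, 1158, 1628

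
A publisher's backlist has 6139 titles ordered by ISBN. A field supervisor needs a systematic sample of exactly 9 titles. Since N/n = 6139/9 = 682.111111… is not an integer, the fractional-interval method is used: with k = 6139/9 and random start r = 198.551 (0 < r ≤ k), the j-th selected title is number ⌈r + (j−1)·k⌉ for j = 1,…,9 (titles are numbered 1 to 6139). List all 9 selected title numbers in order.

199, 881, 1563, 2245, 2927, 3610, 4292, 4974, 5656

j=1: r + 0k = 198.551 → ⌈·⌉ = 199
j=2: r + 1k = 880.662111… → ⌈·⌉ = 881
j=3: r + 2k = 1562.773222… → ⌈·⌉ = 1563
j=4: r + 3k = 2244.884333… → ⌈·⌉ = 2245
j=5: r + 4k = 2926.995444… → ⌈·⌉ = 2927
j=6: r + 5k = 3609.106555… → ⌈·⌉ = 3610
j=7: r + 6k = 4291.217666… → ⌈·⌉ = 4292
j=8: r + 7k = 4973.328777… → ⌈·⌉ = 4974
j=9: r + 8k = 5655.439888… → ⌈·⌉ = 5656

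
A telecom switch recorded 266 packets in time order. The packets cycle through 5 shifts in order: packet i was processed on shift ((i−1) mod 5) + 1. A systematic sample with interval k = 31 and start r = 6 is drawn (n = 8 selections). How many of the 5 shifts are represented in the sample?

Consecutive selections differ by k = 31, so their shift numbers differ by 31 mod 5 = 1.
gcd(31, 5) = 1, so the sample visits 5/1 = 5 distinct residues mod 5.
Start 6 is shift 1; the shifts hit are 1, 2, 3, 4, 5.

5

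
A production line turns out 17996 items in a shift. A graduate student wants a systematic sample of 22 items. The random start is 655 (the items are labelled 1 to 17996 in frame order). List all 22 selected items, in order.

k = N/n = 17996/22 = 818
item 1: 655
item 2: 655 + 818 = 1473
item 3: 1473 + 818 = 2291
item 4: 2291 + 818 = 3109
item 5: 3109 + 818 = 3927
item 6: 3927 + 818 = 4745
item 7: 4745 + 818 = 5563
item 8: 5563 + 818 = 6381
item 9: 6381 + 818 = 7199
item 10: 7199 + 818 = 8017
item 11: 8017 + 818 = 8835
item 12: 8835 + 818 = 9653
item 13: 9653 + 818 = 10471
item 14: 10471 + 818 = 11289
item 15: 11289 + 818 = 12107
item 16: 12107 + 818 = 12925
item 17: 12925 + 818 = 13743
item 18: 13743 + 818 = 14561
item 19: 14561 + 818 = 15379
item 20: 15379 + 818 = 16197
item 21: 16197 + 818 = 17015
item 22: 17015 + 818 = 17833

655, 1473, 2291, 3109, 3927, 4745, 5563, 6381, 7199, 8017, 8835, 9653, 10471, 11289, 12107, 12925, 13743, 14561, 15379, 16197, 17015, 17833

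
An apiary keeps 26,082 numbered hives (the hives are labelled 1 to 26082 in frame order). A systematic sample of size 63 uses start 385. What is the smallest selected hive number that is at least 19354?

k = 26082/63 = 414
Steps past start: ⌈(19354 − 385)/414⌉ = ⌈18969/414⌉ = 46
Selected hive: 385 + 46×414 = 19429

19429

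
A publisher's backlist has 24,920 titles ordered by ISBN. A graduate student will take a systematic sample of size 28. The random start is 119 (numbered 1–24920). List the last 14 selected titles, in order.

k = N/n = 24920/28 = 890
15th selection = 119 + 14×890 = 12579
16th: 12579 + 890 = 13469
17th: 13469 + 890 = 14359
18th: 14359 + 890 = 15249
19th: 15249 + 890 = 16139
20th: 16139 + 890 = 17029
21st: 17029 + 890 = 17919
22nd: 17919 + 890 = 18809
23rd: 18809 + 890 = 19699
24th: 19699 + 890 = 20589
25th: 20589 + 890 = 21479
26th: 21479 + 890 = 22369
27th: 22369 + 890 = 23259
28th: 23259 + 890 = 24149

12579, 13469, 14359, 15249, 16139, 17029, 17919, 18809, 19699, 20589, 21479, 22369, 23259, 24149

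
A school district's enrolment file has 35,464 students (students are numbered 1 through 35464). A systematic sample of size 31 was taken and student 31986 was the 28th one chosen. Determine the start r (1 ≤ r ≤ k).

k = 35464/31 = 1144
r = 31986 − (28−1)×1144 = 31986 − 30888 = 1098

1098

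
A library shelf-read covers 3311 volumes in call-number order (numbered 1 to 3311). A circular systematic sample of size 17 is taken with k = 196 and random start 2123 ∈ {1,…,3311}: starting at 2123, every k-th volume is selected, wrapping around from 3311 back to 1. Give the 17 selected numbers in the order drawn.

Selection 1: 2123
Selection 2: 2123 + 196 = 2319
Selection 3: 2319 + 196 = 2515
Selection 4: 2515 + 196 = 2711
Selection 5: 2711 + 196 = 2907
Selection 6: 2907 + 196 = 3103
Selection 7: 3103 + 196 = 3299
Selection 8: 3299 + 196 = 3495 → 3495 − 3311 = 184
Selection 9: 184 + 196 = 380
Selection 10: 380 + 196 = 576
Selection 11: 576 + 196 = 772
Selection 12: 772 + 196 = 968
Selection 13: 968 + 196 = 1164
Selection 14: 1164 + 196 = 1360
Selection 15: 1360 + 196 = 1556
Selection 16: 1556 + 196 = 1752
Selection 17: 1752 + 196 = 1948

2123, 2319, 2515, 2711, 2907, 3103, 3299, 184, 380, 576, 772, 968, 1164, 1360, 1556, 1752, 1948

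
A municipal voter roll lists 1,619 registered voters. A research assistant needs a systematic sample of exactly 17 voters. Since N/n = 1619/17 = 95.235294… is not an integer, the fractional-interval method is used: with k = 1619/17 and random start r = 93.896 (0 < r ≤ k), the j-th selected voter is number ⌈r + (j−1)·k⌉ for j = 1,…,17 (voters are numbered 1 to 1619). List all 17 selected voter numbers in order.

94, 190, 285, 380, 475, 571, 666, 761, 856, 952, 1047, 1142, 1237, 1332, 1428, 1523, 1618

j=1: r + 0k = 93.896 → ⌈·⌉ = 94
j=2: r + 1k = 189.131294… → ⌈·⌉ = 190
j=3: r + 2k = 284.366588… → ⌈·⌉ = 285
j=4: r + 3k = 379.601882… → ⌈·⌉ = 380
j=5: r + 4k = 474.837176… → ⌈·⌉ = 475
j=6: r + 5k = 570.072470… → ⌈·⌉ = 571
j=7: r + 6k = 665.307764… → ⌈·⌉ = 666
j=8: r + 7k = 760.543058… → ⌈·⌉ = 761
j=9: r + 8k = 855.778352… → ⌈·⌉ = 856
j=10: r + 9k = 951.013647… → ⌈·⌉ = 952
j=11: r + 10k = 1046.248941… → ⌈·⌉ = 1047
j=12: r + 11k = 1141.484235… → ⌈·⌉ = 1142
j=13: r + 12k = 1236.719529… → ⌈·⌉ = 1237
j=14: r + 13k = 1331.954823… → ⌈·⌉ = 1332
j=15: r + 14k = 1427.190117… → ⌈·⌉ = 1428
j=16: r + 15k = 1522.425411… → ⌈·⌉ = 1523
j=17: r + 16k = 1617.660705… → ⌈·⌉ = 1618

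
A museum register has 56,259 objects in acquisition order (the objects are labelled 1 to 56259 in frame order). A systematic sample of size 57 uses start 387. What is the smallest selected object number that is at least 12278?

13218

k = 56259/57 = 987
Steps past start: ⌈(12278 − 387)/987⌉ = ⌈11891/987⌉ = 13
Selected object: 387 + 13×987 = 13218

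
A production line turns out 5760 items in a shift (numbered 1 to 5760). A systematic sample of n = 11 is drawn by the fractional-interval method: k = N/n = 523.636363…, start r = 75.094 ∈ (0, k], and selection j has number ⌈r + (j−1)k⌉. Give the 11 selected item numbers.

76, 599, 1123, 1647, 2170, 2694, 3217, 3741, 4265, 4788, 5312

j=1: r + 0k = 75.094 → ⌈·⌉ = 76
j=2: r + 1k = 598.730363… → ⌈·⌉ = 599
j=3: r + 2k = 1122.366727… → ⌈·⌉ = 1123
j=4: r + 3k = 1646.003090… → ⌈·⌉ = 1647
j=5: r + 4k = 2169.639454… → ⌈·⌉ = 2170
j=6: r + 5k = 2693.275818… → ⌈·⌉ = 2694
j=7: r + 6k = 3216.912181… → ⌈·⌉ = 3217
j=8: r + 7k = 3740.548545… → ⌈·⌉ = 3741
j=9: r + 8k = 4264.184909… → ⌈·⌉ = 4265
j=10: r + 9k = 4787.821272… → ⌈·⌉ = 4788
j=11: r + 10k = 5311.457636… → ⌈·⌉ = 5312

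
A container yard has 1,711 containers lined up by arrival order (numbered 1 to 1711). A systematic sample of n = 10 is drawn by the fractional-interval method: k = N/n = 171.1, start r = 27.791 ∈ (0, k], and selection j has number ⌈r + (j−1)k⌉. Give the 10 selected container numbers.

28, 199, 370, 542, 713, 884, 1055, 1226, 1397, 1568

j=1: r + 0k = 27.791 → ⌈·⌉ = 28
j=2: r + 1k = 198.891 → ⌈·⌉ = 199
j=3: r + 2k = 369.991 → ⌈·⌉ = 370
j=4: r + 3k = 541.091 → ⌈·⌉ = 542
j=5: r + 4k = 712.191 → ⌈·⌉ = 713
j=6: r + 5k = 883.291 → ⌈·⌉ = 884
j=7: r + 6k = 1054.391 → ⌈·⌉ = 1055
j=8: r + 7k = 1225.491 → ⌈·⌉ = 1226
j=9: r + 8k = 1396.591 → ⌈·⌉ = 1397
j=10: r + 9k = 1567.691 → ⌈·⌉ = 1568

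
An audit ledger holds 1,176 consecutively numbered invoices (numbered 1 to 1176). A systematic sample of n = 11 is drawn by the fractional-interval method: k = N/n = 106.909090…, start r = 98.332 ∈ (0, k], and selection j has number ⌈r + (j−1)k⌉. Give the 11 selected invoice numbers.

99, 206, 313, 420, 526, 633, 740, 847, 954, 1061, 1168

j=1: r + 0k = 98.332 → ⌈·⌉ = 99
j=2: r + 1k = 205.241090… → ⌈·⌉ = 206
j=3: r + 2k = 312.150181… → ⌈·⌉ = 313
j=4: r + 3k = 419.059272… → ⌈·⌉ = 420
j=5: r + 4k = 525.968363… → ⌈·⌉ = 526
j=6: r + 5k = 632.877454… → ⌈·⌉ = 633
j=7: r + 6k = 739.786545… → ⌈·⌉ = 740
j=8: r + 7k = 846.695636… → ⌈·⌉ = 847
j=9: r + 8k = 953.604727… → ⌈·⌉ = 954
j=10: r + 9k = 1060.513818… → ⌈·⌉ = 1061
j=11: r + 10k = 1167.422909… → ⌈·⌉ = 1168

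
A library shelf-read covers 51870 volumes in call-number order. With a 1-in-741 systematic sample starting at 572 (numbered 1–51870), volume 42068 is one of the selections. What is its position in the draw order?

57

k = 741
position = (42068 − 572)/741 + 1 = 41496/741 + 1 = 56 + 1 = 57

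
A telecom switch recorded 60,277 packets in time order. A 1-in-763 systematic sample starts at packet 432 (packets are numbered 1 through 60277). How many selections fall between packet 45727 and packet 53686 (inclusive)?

k = 763
First selection ≥ 45727: 432 + ⌈(45727−432)/763⌉·763 = 432 + 60×763 = 46212
Last selection ≤ 53686: 432 + ⌊(53686−432)/763⌋·763 = 432 + 69×763 = 53079
Count = 69 − 60 + 1 = 10

10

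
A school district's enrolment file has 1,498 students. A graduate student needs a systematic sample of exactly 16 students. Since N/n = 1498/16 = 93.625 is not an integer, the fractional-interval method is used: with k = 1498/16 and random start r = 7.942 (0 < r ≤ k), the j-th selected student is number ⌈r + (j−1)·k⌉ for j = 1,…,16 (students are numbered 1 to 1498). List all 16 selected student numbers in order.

j=1: r + 0k = 7.942 → ⌈·⌉ = 8
j=2: r + 1k = 101.567 → ⌈·⌉ = 102
j=3: r + 2k = 195.192 → ⌈·⌉ = 196
j=4: r + 3k = 288.817 → ⌈·⌉ = 289
j=5: r + 4k = 382.442 → ⌈·⌉ = 383
j=6: r + 5k = 476.067 → ⌈·⌉ = 477
j=7: r + 6k = 569.692 → ⌈·⌉ = 570
j=8: r + 7k = 663.317 → ⌈·⌉ = 664
j=9: r + 8k = 756.942 → ⌈·⌉ = 757
j=10: r + 9k = 850.567 → ⌈·⌉ = 851
j=11: r + 10k = 944.192 → ⌈·⌉ = 945
j=12: r + 11k = 1037.817 → ⌈·⌉ = 1038
j=13: r + 12k = 1131.442 → ⌈·⌉ = 1132
j=14: r + 13k = 1225.067 → ⌈·⌉ = 1226
j=15: r + 14k = 1318.692 → ⌈·⌉ = 1319
j=16: r + 15k = 1412.317 → ⌈·⌉ = 1413

8, 102, 196, 289, 383, 477, 570, 664, 757, 851, 945, 1038, 1132, 1226, 1319, 1413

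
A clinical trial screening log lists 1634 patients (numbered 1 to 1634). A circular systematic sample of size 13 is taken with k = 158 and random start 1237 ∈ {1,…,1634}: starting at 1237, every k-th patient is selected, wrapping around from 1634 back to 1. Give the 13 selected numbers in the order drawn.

Selection 1: 1237
Selection 2: 1237 + 158 = 1395
Selection 3: 1395 + 158 = 1553
Selection 4: 1553 + 158 = 1711 → 1711 − 1634 = 77
Selection 5: 77 + 158 = 235
Selection 6: 235 + 158 = 393
Selection 7: 393 + 158 = 551
Selection 8: 551 + 158 = 709
Selection 9: 709 + 158 = 867
Selection 10: 867 + 158 = 1025
Selection 11: 1025 + 158 = 1183
Selection 12: 1183 + 158 = 1341
Selection 13: 1341 + 158 = 1499

1237, 1395, 1553, 77, 235, 393, 551, 709, 867, 1025, 1183, 1341, 1499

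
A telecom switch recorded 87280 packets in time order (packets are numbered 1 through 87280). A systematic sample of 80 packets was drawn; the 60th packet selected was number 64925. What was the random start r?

k = 87280/80 = 1091
r = 64925 − (60−1)×1091 = 64925 − 64369 = 556

556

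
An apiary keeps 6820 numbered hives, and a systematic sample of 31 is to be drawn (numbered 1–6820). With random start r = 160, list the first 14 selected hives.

k = N/n = 6820/31 = 220
hive 1: 160
hive 2: 160 + 220 = 380
hive 3: 380 + 220 = 600
hive 4: 600 + 220 = 820
hive 5: 820 + 220 = 1040
hive 6: 1040 + 220 = 1260
hive 7: 1260 + 220 = 1480
hive 8: 1480 + 220 = 1700
hive 9: 1700 + 220 = 1920
hive 10: 1920 + 220 = 2140
hive 11: 2140 + 220 = 2360
hive 12: 2360 + 220 = 2580
hive 13: 2580 + 220 = 2800
hive 14: 2800 + 220 = 3020

160, 380, 600, 820, 1040, 1260, 1480, 1700, 1920, 2140, 2360, 2580, 2800, 3020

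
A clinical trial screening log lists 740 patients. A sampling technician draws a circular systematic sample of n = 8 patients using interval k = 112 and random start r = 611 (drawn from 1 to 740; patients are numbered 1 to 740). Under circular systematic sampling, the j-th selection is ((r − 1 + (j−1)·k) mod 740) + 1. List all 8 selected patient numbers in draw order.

Selection 1: 611
Selection 2: 611 + 112 = 723
Selection 3: 723 + 112 = 835 → 835 − 740 = 95
Selection 4: 95 + 112 = 207
Selection 5: 207 + 112 = 319
Selection 6: 319 + 112 = 431
Selection 7: 431 + 112 = 543
Selection 8: 543 + 112 = 655

611, 723, 95, 207, 319, 431, 543, 655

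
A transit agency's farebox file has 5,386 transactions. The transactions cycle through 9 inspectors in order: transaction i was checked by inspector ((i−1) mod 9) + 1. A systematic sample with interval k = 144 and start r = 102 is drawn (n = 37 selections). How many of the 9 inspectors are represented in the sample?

Consecutive selections differ by k = 144, so their inspector numbers differ by 144 mod 9 = 0.
gcd(144, 9) = 9, so the sample visits 9/9 = 1 distinct residues mod 9.
Start 102 is inspector 3; the inspectors hit are 3.

1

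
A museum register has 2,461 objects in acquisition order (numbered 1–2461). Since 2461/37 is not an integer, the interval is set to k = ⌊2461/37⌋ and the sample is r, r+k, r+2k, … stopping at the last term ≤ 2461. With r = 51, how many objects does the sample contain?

k = ⌊2461/37⌋ = 66
Achieved size = ⌊(2461 − 51)/66⌋ + 1 = ⌊2410/66⌋ + 1 = 36 + 1 = 37
(last selection: 51 + 36×66 = 2427 ≤ 2461; next would be 2493 > 2461)

37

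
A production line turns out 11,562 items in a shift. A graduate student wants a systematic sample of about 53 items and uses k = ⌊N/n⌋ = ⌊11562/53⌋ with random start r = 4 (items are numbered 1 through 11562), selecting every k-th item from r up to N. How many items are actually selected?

54

k = ⌊11562/53⌋ = 218
Achieved size = ⌊(11562 − 4)/218⌋ + 1 = ⌊11558/218⌋ + 1 = 53 + 1 = 54
(last selection: 4 + 53×218 = 11558 ≤ 11562; next would be 11776 > 11562)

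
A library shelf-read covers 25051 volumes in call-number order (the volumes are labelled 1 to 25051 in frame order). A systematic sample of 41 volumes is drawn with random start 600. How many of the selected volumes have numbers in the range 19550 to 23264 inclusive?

6

k = 25051/41 = 611
First selection ≥ 19550: 600 + ⌈(19550−600)/611⌉·611 = 600 + 32×611 = 20152
Last selection ≤ 23264: 600 + ⌊(23264−600)/611⌋·611 = 600 + 37×611 = 23207
Count = 37 − 32 + 1 = 6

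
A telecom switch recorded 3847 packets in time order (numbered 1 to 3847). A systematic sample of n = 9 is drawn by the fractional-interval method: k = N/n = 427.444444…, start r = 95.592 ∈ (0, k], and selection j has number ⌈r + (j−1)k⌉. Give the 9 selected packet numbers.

96, 524, 951, 1378, 1806, 2233, 2661, 3088, 3516

j=1: r + 0k = 95.592 → ⌈·⌉ = 96
j=2: r + 1k = 523.036444… → ⌈·⌉ = 524
j=3: r + 2k = 950.480888… → ⌈·⌉ = 951
j=4: r + 3k = 1377.925333… → ⌈·⌉ = 1378
j=5: r + 4k = 1805.369777… → ⌈·⌉ = 1806
j=6: r + 5k = 2232.814222… → ⌈·⌉ = 2233
j=7: r + 6k = 2660.258666… → ⌈·⌉ = 2661
j=8: r + 7k = 3087.703111… → ⌈·⌉ = 3088
j=9: r + 8k = 3515.147555… → ⌈·⌉ = 3516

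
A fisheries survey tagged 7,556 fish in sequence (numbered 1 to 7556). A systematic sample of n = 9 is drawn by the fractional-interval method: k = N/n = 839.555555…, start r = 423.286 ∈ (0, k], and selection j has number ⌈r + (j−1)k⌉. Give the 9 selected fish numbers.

424, 1263, 2103, 2942, 3782, 4622, 5461, 6301, 7140

j=1: r + 0k = 423.286 → ⌈·⌉ = 424
j=2: r + 1k = 1262.841555… → ⌈·⌉ = 1263
j=3: r + 2k = 2102.397111… → ⌈·⌉ = 2103
j=4: r + 3k = 2941.952666… → ⌈·⌉ = 2942
j=5: r + 4k = 3781.508222… → ⌈·⌉ = 3782
j=6: r + 5k = 4621.063777… → ⌈·⌉ = 4622
j=7: r + 6k = 5460.619333… → ⌈·⌉ = 5461
j=8: r + 7k = 6300.174888… → ⌈·⌉ = 6301
j=9: r + 8k = 7139.730444… → ⌈·⌉ = 7140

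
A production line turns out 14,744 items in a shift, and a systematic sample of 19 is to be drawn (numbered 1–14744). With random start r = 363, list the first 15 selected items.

363, 1139, 1915, 2691, 3467, 4243, 5019, 5795, 6571, 7347, 8123, 8899, 9675, 10451, 11227

k = N/n = 14744/19 = 776
item 1: 363
item 2: 363 + 776 = 1139
item 3: 1139 + 776 = 1915
item 4: 1915 + 776 = 2691
item 5: 2691 + 776 = 3467
item 6: 3467 + 776 = 4243
item 7: 4243 + 776 = 5019
item 8: 5019 + 776 = 5795
item 9: 5795 + 776 = 6571
item 10: 6571 + 776 = 7347
item 11: 7347 + 776 = 8123
item 12: 8123 + 776 = 8899
item 13: 8899 + 776 = 9675
item 14: 9675 + 776 = 10451
item 15: 10451 + 776 = 11227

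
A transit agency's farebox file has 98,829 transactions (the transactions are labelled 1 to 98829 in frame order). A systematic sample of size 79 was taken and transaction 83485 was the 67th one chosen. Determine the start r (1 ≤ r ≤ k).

919

k = 98829/79 = 1251
r = 83485 − (67−1)×1251 = 83485 − 82566 = 919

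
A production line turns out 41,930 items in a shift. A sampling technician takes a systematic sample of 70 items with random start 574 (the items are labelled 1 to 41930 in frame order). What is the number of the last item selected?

k = 41930/70 = 599
70th selection = r + (70−1)·k = 574 + 69×599 = 574 + 41331 = 41905

41905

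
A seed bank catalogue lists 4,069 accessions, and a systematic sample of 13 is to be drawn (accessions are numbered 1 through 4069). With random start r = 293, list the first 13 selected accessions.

k = N/n = 4069/13 = 313
accession 1: 293
accession 2: 293 + 313 = 606
accession 3: 606 + 313 = 919
accession 4: 919 + 313 = 1232
accession 5: 1232 + 313 = 1545
accession 6: 1545 + 313 = 1858
accession 7: 1858 + 313 = 2171
accession 8: 2171 + 313 = 2484
accession 9: 2484 + 313 = 2797
accession 10: 2797 + 313 = 3110
accession 11: 3110 + 313 = 3423
accession 12: 3423 + 313 = 3736
accession 13: 3736 + 313 = 4049

293, 606, 919, 1232, 1545, 1858, 2171, 2484, 2797, 3110, 3423, 3736, 4049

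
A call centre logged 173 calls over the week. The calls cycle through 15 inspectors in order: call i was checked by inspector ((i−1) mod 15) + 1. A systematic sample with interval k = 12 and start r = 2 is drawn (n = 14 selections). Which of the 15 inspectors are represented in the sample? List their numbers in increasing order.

2, 5, 8, 11, 14

Consecutive selections differ by k = 12, so their inspector numbers differ by 12 mod 15 = 12.
gcd(12, 15) = 3, so the sample visits 15/3 = 5 distinct residues mod 15.
Start 2 is inspector 2; the inspectors hit are 2, 5, 8, 11, 14.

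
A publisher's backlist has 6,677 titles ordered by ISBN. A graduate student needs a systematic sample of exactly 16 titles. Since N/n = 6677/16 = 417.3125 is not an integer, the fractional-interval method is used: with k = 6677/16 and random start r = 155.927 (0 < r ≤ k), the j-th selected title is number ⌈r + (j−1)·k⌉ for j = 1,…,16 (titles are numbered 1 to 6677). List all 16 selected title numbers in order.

156, 574, 991, 1408, 1826, 2243, 2660, 3078, 3495, 3912, 4330, 4747, 5164, 5581, 5999, 6416

j=1: r + 0k = 155.927 → ⌈·⌉ = 156
j=2: r + 1k = 573.2395 → ⌈·⌉ = 574
j=3: r + 2k = 990.552 → ⌈·⌉ = 991
j=4: r + 3k = 1407.8645 → ⌈·⌉ = 1408
j=5: r + 4k = 1825.177 → ⌈·⌉ = 1826
j=6: r + 5k = 2242.4895 → ⌈·⌉ = 2243
j=7: r + 6k = 2659.802 → ⌈·⌉ = 2660
j=8: r + 7k = 3077.1145 → ⌈·⌉ = 3078
j=9: r + 8k = 3494.427 → ⌈·⌉ = 3495
j=10: r + 9k = 3911.7395 → ⌈·⌉ = 3912
j=11: r + 10k = 4329.052 → ⌈·⌉ = 4330
j=12: r + 11k = 4746.3645 → ⌈·⌉ = 4747
j=13: r + 12k = 5163.677 → ⌈·⌉ = 5164
j=14: r + 13k = 5580.9895 → ⌈·⌉ = 5581
j=15: r + 14k = 5998.302 → ⌈·⌉ = 5999
j=16: r + 15k = 6415.6145 → ⌈·⌉ = 6416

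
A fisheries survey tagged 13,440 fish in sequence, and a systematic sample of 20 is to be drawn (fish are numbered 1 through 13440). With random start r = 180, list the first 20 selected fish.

180, 852, 1524, 2196, 2868, 3540, 4212, 4884, 5556, 6228, 6900, 7572, 8244, 8916, 9588, 10260, 10932, 11604, 12276, 12948

k = N/n = 13440/20 = 672
fish 1: 180
fish 2: 180 + 672 = 852
fish 3: 852 + 672 = 1524
fish 4: 1524 + 672 = 2196
fish 5: 2196 + 672 = 2868
fish 6: 2868 + 672 = 3540
fish 7: 3540 + 672 = 4212
fish 8: 4212 + 672 = 4884
fish 9: 4884 + 672 = 5556
fish 10: 5556 + 672 = 6228
fish 11: 6228 + 672 = 6900
fish 12: 6900 + 672 = 7572
fish 13: 7572 + 672 = 8244
fish 14: 8244 + 672 = 8916
fish 15: 8916 + 672 = 9588
fish 16: 9588 + 672 = 10260
fish 17: 10260 + 672 = 10932
fish 18: 10932 + 672 = 11604
fish 19: 11604 + 672 = 12276
fish 20: 12276 + 672 = 12948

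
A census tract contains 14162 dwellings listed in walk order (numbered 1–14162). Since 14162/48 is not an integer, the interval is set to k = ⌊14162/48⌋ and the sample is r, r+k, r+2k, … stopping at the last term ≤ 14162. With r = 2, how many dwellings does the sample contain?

k = ⌊14162/48⌋ = 295
Achieved size = ⌊(14162 − 2)/295⌋ + 1 = ⌊14160/295⌋ + 1 = 48 + 1 = 49
(last selection: 2 + 48×295 = 14162 ≤ 14162; next would be 14457 > 14162)

49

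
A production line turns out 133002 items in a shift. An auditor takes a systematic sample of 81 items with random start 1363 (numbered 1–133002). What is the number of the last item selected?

k = 133002/81 = 1642
81st selection = r + (81−1)·k = 1363 + 80×1642 = 1363 + 131360 = 132723

132723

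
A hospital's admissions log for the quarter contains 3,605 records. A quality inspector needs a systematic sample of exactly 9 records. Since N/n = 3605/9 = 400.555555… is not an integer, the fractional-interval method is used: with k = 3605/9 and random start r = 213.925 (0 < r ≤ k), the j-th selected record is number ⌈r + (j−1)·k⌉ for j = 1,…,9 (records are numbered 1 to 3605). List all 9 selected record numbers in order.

j=1: r + 0k = 213.925 → ⌈·⌉ = 214
j=2: r + 1k = 614.480555… → ⌈·⌉ = 615
j=3: r + 2k = 1015.036111… → ⌈·⌉ = 1016
j=4: r + 3k = 1415.591666… → ⌈·⌉ = 1416
j=5: r + 4k = 1816.147222… → ⌈·⌉ = 1817
j=6: r + 5k = 2216.702777… → ⌈·⌉ = 2217
j=7: r + 6k = 2617.258333… → ⌈·⌉ = 2618
j=8: r + 7k = 3017.813888… → ⌈·⌉ = 3018
j=9: r + 8k = 3418.369444… → ⌈·⌉ = 3419

214, 615, 1016, 1416, 1817, 2217, 2618, 3018, 3419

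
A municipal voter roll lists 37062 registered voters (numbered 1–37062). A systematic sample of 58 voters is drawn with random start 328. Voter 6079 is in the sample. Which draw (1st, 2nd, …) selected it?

10

k = 37062/58 = 639
position = (6079 − 328)/639 + 1 = 5751/639 + 1 = 9 + 1 = 10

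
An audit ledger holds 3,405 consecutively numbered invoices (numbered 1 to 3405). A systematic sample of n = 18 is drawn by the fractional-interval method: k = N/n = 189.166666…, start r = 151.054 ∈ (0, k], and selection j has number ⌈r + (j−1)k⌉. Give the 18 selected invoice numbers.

j=1: r + 0k = 151.054 → ⌈·⌉ = 152
j=2: r + 1k = 340.220666… → ⌈·⌉ = 341
j=3: r + 2k = 529.387333… → ⌈·⌉ = 530
j=4: r + 3k = 718.554 → ⌈·⌉ = 719
j=5: r + 4k = 907.720666… → ⌈·⌉ = 908
j=6: r + 5k = 1096.887333… → ⌈·⌉ = 1097
j=7: r + 6k = 1286.054 → ⌈·⌉ = 1287
j=8: r + 7k = 1475.220666… → ⌈·⌉ = 1476
j=9: r + 8k = 1664.387333… → ⌈·⌉ = 1665
j=10: r + 9k = 1853.554 → ⌈·⌉ = 1854
j=11: r + 10k = 2042.720666… → ⌈·⌉ = 2043
j=12: r + 11k = 2231.887333… → ⌈·⌉ = 2232
j=13: r + 12k = 2421.054 → ⌈·⌉ = 2422
j=14: r + 13k = 2610.220666… → ⌈·⌉ = 2611
j=15: r + 14k = 2799.387333… → ⌈·⌉ = 2800
j=16: r + 15k = 2988.554 → ⌈·⌉ = 2989
j=17: r + 16k = 3177.720666… → ⌈·⌉ = 3178
j=18: r + 17k = 3366.887333… → ⌈·⌉ = 3367

152, 341, 530, 719, 908, 1097, 1287, 1476, 1665, 1854, 2043, 2232, 2422, 2611, 2800, 2989, 3178, 3367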